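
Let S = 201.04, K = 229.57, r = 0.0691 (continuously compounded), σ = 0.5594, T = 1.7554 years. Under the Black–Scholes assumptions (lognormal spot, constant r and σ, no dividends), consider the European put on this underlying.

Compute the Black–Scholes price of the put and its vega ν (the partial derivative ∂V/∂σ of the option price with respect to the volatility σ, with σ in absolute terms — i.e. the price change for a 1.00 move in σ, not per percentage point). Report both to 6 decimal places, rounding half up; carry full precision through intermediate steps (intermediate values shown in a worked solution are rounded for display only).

price = 59.603348
ν = 99.766653

σ√T = 0.5594·√1.7554 = 0.741158
d₁ = (ln(S/K) + (r+σ²/2)T) / (σ√T) = (ln(201.04/229.57) + (0.0691+0.5594²/2)·1.7554) / 0.741158 = (-0.132704 + 0.395955) / 0.741158 = 0.355189
d₂ = d₁ − σ√T = 0.355189 − 0.741158 = -0.385968
e^{−rT} = e^{−0.0691·1.7554} = 0.885770
N(−d₁) = 0.361224,  N(−d₂) = 0.650240
Put price V = K·e^{−rT}·N(−d₂) − S·N(−d₁) = 132.223794 − 72.620446 = 59.603348
φ(d₁) = (1/√(2π))·e^{−d₁²/2} = 0.374554
ν = S·φ(d₁)·√T = 99.766653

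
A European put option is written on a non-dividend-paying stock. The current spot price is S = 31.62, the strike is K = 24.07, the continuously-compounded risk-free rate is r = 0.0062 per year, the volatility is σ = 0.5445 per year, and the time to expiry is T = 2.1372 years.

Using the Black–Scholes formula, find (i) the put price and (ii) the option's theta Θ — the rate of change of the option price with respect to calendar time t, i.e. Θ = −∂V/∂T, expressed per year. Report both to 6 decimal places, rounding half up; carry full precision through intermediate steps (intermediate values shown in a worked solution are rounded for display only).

σ√T = 0.5445·√2.1372 = 0.796014
d₁ = (ln(S/K) + (r+σ²/2)T) / (σ√T) = (ln(31.62/24.07) + (0.0062+0.5445²/2)·2.1372) / 0.796014 = (0.272824 + 0.330069) / 0.796014 = 0.757390
d₂ = d₁ − σ√T = 0.757390 − 0.796014 = -0.038623
e^{−rT} = e^{−0.0062·2.1372} = 0.986837
N(−d₁) = 0.224408,  N(−d₂) = 0.515405
Put price V = K·e^{−rT}·N(−d₂) − S·N(−d₁) = 12.242488 − 7.095781 = 5.146707
φ(d₁) = (1/√(2π))·e^{−d₁²/2} = 0.299465
Θ = −S·φ(d₁)·σ/(2√T) + r·K·e^{−rT}·N(−d₂) = −1.763408 + 0.075903 = -1.687505

price = 5.146707
Θ = -1.687505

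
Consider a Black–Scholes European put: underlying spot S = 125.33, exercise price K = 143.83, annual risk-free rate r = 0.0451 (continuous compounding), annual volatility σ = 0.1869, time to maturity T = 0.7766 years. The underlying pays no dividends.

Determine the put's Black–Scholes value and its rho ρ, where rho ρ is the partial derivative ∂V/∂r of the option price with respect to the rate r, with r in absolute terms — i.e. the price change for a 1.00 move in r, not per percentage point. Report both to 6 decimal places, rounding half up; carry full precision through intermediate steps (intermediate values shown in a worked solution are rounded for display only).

price = 17.071541
ρ = -81.946399

σ√T = 0.1869·√0.7766 = 0.164705
d₁ = (ln(S/K) + (r+σ²/2)T) / (σ√T) = (ln(125.33/143.83) + (0.0451+0.1869²/2)·0.7766) / 0.164705 = (-0.137682 + 0.048589) / 0.164705 = -0.540924
d₂ = d₁ − σ√T = -0.540924 − 0.164705 = -0.705630
e^{−rT} = e^{−0.0451·0.7766} = 0.965582
N(−d₁) = 0.705720,  N(−d₂) = 0.759791
Put price V = K·e^{−rT}·N(−d₂) − S·N(−d₁) = 105.519443 − 88.447902 = 17.071541
ρ = −K·T·e^{−rT}·N(−d₂) = -81.946399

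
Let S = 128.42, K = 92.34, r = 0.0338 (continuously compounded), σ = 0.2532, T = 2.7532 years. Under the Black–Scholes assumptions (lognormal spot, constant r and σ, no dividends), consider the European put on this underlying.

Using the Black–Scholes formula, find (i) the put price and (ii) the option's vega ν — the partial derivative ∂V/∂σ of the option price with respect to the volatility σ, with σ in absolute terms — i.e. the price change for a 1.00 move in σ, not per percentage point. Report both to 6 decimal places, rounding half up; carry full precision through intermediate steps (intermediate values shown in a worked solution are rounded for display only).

price = 3.543124
ν = 40.554894

σ√T = 0.2532·√2.7532 = 0.420129
d₁ = (ln(S/K) + (r+σ²/2)T) / (σ√T) = (ln(128.42/92.34) + (0.0338+0.2532²/2)·2.7532) / 0.420129 = (0.329829 + 0.181312) / 0.420129 = 1.216629
d₂ = d₁ − σ√T = 1.216629 − 0.420129 = 0.796500
e^{−rT} = e^{−0.0338·2.7532} = 0.911141
N(−d₁) = 0.111873,  N(−d₂) = 0.212871
Put price V = K·e^{−rT}·N(−d₂) − S·N(−d₁) = 17.909816 − 14.366692 = 3.543124
φ(d₁) = (1/√(2π))·e^{−d₁²/2} = 0.190323
ν = S·φ(d₁)·√T = 40.554894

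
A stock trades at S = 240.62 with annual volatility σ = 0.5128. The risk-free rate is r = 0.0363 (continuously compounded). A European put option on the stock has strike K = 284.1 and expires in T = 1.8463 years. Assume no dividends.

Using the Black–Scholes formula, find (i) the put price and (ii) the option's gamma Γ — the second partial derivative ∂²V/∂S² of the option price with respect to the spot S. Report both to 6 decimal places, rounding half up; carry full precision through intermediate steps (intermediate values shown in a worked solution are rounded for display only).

σ√T = 0.5128·√1.8463 = 0.696786
d₁ = (ln(S/K) + (r+σ²/2)T) / (σ√T) = (ln(240.62/284.1) + (0.0363+0.5128²/2)·1.8463) / 0.696786 = (-0.166107 + 0.309776) / 0.696786 = 0.206187
d₂ = d₁ − σ√T = 0.206187 − 0.696786 = -0.490598
e^{−rT} = e^{−0.0363·1.8463} = 0.935176
N(−d₁) = 0.418322,  N(−d₂) = 0.688145
Put price V = K·e^{−rT}·N(−d₂) − S·N(−d₁) = 182.828656 − 100.656705 = 82.171951
φ(d₁) = (1/√(2π))·e^{−d₁²/2} = 0.390552
Γ = φ(d₁) / (S·σ·√T) = 0.002329

price = 82.171951
Γ = 0.002329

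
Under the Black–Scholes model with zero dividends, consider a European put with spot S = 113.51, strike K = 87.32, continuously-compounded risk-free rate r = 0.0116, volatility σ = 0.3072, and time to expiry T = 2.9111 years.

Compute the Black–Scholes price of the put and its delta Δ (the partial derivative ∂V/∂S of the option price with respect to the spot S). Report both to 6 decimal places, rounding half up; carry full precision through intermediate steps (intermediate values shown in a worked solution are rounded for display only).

price = 8.994683
Δ = -0.204131

σ√T = 0.3072·√2.9111 = 0.524143
d₁ = (ln(S/K) + (r+σ²/2)T) / (σ√T) = (ln(113.51/87.32) + (0.0116+0.3072²/2)·2.9111) / 0.524143 = (0.262311 + 0.171132) / 0.524143 = 0.826956
d₂ = d₁ − σ√T = 0.826956 − 0.524143 = 0.302813
e^{−rT} = e^{−0.0116·2.9111} = 0.966795
N(−d₁) = 0.204131,  N(−d₂) = 0.381016
Put price V = K·e^{−rT}·N(−d₂) − S·N(−d₁) = 32.165598 − 23.170915 = 8.994683
Δ = −N(−d₁) = -0.204131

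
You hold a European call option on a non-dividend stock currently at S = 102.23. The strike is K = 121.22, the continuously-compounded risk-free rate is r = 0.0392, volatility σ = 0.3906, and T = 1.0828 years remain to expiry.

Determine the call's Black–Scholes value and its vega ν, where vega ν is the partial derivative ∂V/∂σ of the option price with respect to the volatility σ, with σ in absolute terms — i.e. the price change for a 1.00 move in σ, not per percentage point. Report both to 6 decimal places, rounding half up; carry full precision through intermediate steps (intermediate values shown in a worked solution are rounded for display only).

σ√T = 0.3906·√1.0828 = 0.406449
d₁ = (ln(S/K) + (r+σ²/2)T) / (σ√T) = (ln(102.23/121.22) + (0.0392+0.3906²/2)·1.0828) / 0.406449 = (-0.170382 + 0.125046) / 0.406449 = -0.111541
d₂ = d₁ − σ√T = -0.111541 − 0.406449 = -0.517990
e^{−rT} = e^{−0.0392·1.0828} = 0.958442
N(d₁) = 0.455594,  N(d₂) = 0.302233
Call price V = S·N(d₁) − K·e^{−rT}·N(d₂) = 46.575355 − 35.114111 = 11.461244
φ(d₁) = (1/√(2π))·e^{−d₁²/2} = 0.396468
ν = S·φ(d₁)·√T = 42.175569

price = 11.461244
ν = 42.175569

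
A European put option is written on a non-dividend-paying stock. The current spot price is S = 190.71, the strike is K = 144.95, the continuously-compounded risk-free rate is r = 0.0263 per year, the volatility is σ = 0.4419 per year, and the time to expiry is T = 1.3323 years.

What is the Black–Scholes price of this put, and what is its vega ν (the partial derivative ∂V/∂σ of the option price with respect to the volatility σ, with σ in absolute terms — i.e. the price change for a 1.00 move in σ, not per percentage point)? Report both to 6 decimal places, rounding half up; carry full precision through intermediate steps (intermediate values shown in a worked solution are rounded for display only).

σ√T = 0.4419·√1.3323 = 0.510064
d₁ = (ln(S/K) + (r+σ²/2)T) / (σ√T) = (ln(190.71/144.95) + (0.0263+0.4419²/2)·1.3323) / 0.510064 = (0.274365 + 0.165122) / 0.510064 = 0.861631
d₂ = d₁ − σ√T = 0.861631 − 0.510064 = 0.351567
e^{−rT} = e^{−0.0263·1.3323} = 0.965567
N(−d₁) = 0.194445,  N(−d₂) = 0.362582
Put price V = K·e^{−rT}·N(−d₂) − S·N(−d₁) = 50.746545 − 37.082650 = 13.663895
φ(d₁) = (1/√(2π))·e^{−d₁²/2} = 0.275231
ν = S·φ(d₁)·√T = 60.586045

price = 13.663895
ν = 60.586045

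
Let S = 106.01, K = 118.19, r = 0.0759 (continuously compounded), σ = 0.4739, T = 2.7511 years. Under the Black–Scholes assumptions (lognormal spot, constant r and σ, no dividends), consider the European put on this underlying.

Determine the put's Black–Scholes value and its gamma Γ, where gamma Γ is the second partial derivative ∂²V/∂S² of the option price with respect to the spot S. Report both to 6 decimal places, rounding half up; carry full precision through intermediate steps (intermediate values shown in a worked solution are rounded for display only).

σ√T = 0.4739·√2.7511 = 0.786031
d₁ = (ln(S/K) + (r+σ²/2)T) / (σ√T) = (ln(106.01/118.19) + (0.0759+0.4739²/2)·2.7511) / 0.786031 = (-0.108760 + 0.517731) / 0.786031 = 0.520299
d₂ = d₁ − σ√T = 0.520299 − 0.786031 = -0.265733
e^{−rT} = e^{−0.0759·2.7511} = 0.811551
N(−d₁) = 0.301428,  N(−d₂) = 0.604777
Put price V = K·e^{−rT}·N(−d₂) − S·N(−d₁) = 58.008543 − 31.954351 = 26.054192
φ(d₁) = (1/√(2π))·e^{−d₁²/2} = 0.348438
Γ = φ(d₁) / (S·σ·√T) = 0.004182

price = 26.054192
Γ = 0.004182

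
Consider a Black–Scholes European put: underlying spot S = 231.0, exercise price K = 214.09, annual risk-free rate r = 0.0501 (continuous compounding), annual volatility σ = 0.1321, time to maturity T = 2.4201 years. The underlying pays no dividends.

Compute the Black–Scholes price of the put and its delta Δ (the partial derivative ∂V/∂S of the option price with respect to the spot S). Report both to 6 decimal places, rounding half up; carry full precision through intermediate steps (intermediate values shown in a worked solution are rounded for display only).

price = 3.852797
Δ = -0.143964

σ√T = 0.1321·√2.4201 = 0.205504
d₁ = (ln(S/K) + (r+σ²/2)T) / (σ√T) = (ln(231.0/214.09) + (0.0501+0.1321²/2)·2.4201) / 0.205504 = (0.076021 + 0.142363) / 0.205504 = 1.062678
d₂ = d₁ − σ√T = 1.062678 − 0.205504 = 0.857174
e^{−rT} = e^{−0.0501·2.4201} = 0.885815
N(−d₁) = 0.143964,  N(−d₂) = 0.195674
Put price V = K·e^{−rT}·N(−d₂) − S·N(−d₁) = 37.108499 − 33.255703 = 3.852797
Δ = −N(−d₁) = -0.143964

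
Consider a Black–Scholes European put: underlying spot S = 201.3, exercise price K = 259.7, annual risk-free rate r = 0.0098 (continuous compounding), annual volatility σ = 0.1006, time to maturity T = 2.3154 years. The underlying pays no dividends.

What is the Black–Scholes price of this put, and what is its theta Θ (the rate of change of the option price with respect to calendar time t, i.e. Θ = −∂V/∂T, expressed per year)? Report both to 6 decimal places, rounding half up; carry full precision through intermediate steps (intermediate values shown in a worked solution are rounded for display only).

σ√T = 0.1006·√2.3154 = 0.153077
d₁ = (ln(S/K) + (r+σ²/2)T) / (σ√T) = (ln(201.3/259.7) + (0.0098+0.1006²/2)·2.3154) / 0.153077 = (-0.254731 + 0.034407) / 0.153077 = -1.439295
d₂ = d₁ − σ√T = -1.439295 − 0.153077 = -1.592373
e^{−rT} = e^{−0.0098·2.3154} = 0.977565
N(−d₁) = 0.924967,  N(−d₂) = 0.944349
Put price V = K·e^{−rT}·N(−d₂) − S·N(−d₁) = 239.745332 − 186.195766 = 53.549565
φ(d₁) = (1/√(2π))·e^{−d₁²/2} = 0.141604
Θ = −S·φ(d₁)·σ/(2√T) + r·K·e^{−rT}·N(−d₂) = −0.942265 + 2.349504 = 1.407239

price = 53.549565
Θ = 1.407239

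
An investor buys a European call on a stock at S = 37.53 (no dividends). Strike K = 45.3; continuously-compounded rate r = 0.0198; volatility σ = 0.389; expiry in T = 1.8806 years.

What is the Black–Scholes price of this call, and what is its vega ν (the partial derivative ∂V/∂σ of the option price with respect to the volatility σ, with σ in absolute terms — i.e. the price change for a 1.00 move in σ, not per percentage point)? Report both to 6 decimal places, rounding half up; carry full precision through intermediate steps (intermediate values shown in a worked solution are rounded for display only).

σ√T = 0.389·√1.8806 = 0.533455
d₁ = (ln(S/K) + (r+σ²/2)T) / (σ√T) = (ln(37.53/45.3) + (0.0198+0.389²/2)·1.8806) / 0.533455 = (-0.188166 + 0.179523) / 0.533455 = -0.016203
d₂ = d₁ − σ√T = -0.016203 − 0.533455 = -0.549658
e^{−rT} = e^{−0.0198·1.8806} = 0.963449
N(d₁) = 0.493536,  N(d₂) = 0.291277
Call price V = S·N(d₁) − K·e^{−rT}·N(d₂) = 18.522419 − 12.712565 = 5.809854
φ(d₁) = (1/√(2π))·e^{−d₁²/2} = 0.398890
ν = S·φ(d₁)·√T = 20.529569

price = 5.809854
ν = 20.529569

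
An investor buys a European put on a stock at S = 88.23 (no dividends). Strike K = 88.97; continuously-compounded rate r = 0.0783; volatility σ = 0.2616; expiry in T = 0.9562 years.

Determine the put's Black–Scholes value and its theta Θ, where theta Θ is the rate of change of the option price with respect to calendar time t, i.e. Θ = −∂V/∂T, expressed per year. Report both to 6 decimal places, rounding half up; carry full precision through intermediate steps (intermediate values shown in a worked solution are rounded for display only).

σ√T = 0.2616·√0.9562 = 0.255807
d₁ = (ln(S/K) + (r+σ²/2)T) / (σ√T) = (ln(88.23/88.97) + (0.0783+0.2616²/2)·0.9562) / 0.255807 = (-0.008352 + 0.107589) / 0.255807 = 0.387937
d₂ = d₁ − σ√T = 0.387937 − 0.255807 = 0.132130
e^{−rT} = e^{−0.0783·0.9562} = 0.927864
N(−d₁) = 0.349031,  N(−d₂) = 0.447441
Put price V = K·e^{−rT}·N(−d₂) − S·N(−d₁) = 36.937148 − 30.795047 = 6.142101
φ(d₁) = (1/√(2π))·e^{−d₁²/2} = 0.370025
Θ = −S·φ(d₁)·σ/(2√T) + r·K·e^{−rT}·N(−d₂) = −4.366970 + 2.892179 = -1.474791

price = 6.142101
Θ = -1.474791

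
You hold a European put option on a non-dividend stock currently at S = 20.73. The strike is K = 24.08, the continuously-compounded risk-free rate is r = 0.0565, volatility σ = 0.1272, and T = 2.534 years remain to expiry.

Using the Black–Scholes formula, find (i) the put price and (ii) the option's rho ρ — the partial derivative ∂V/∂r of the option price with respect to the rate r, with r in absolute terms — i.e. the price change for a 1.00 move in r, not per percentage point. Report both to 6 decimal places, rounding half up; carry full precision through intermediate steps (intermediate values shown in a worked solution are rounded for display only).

σ√T = 0.1272·√2.534 = 0.202484
d₁ = (ln(S/K) + (r+σ²/2)T) / (σ√T) = (ln(20.73/24.08) + (0.0565+0.1272²/2)·2.534) / 0.202484 = (-0.149800 + 0.163671) / 0.202484 = 0.068505
d₂ = d₁ − σ√T = 0.068505 − 0.202484 = -0.133979
e^{−rT} = e^{−0.0565·2.534} = 0.866606
N(−d₁) = 0.472692,  N(−d₂) = 0.553290
Put price V = K·e^{−rT}·N(−d₂) − S·N(−d₁) = 11.545991 − 9.798901 = 1.747089
ρ = −K·T·e^{−rT}·N(−d₂) = -29.257540

price = 1.747089
ρ = -29.257540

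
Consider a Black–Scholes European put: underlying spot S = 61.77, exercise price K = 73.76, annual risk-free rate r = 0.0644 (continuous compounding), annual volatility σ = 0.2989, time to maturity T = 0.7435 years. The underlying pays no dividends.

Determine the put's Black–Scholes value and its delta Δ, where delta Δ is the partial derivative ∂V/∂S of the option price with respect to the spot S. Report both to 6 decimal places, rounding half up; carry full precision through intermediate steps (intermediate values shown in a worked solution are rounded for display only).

price = 11.873693
Δ = -0.645673

σ√T = 0.2989·√0.7435 = 0.257731
d₁ = (ln(S/K) + (r+σ²/2)T) / (σ√T) = (ln(61.77/73.76) + (0.0644+0.2989²/2)·0.7435) / 0.257731 = (-0.177399 + 0.081094) / 0.257731 = -0.373664
d₂ = d₁ − σ√T = -0.373664 − 0.257731 = -0.631395
e^{−rT} = e^{−0.0644·0.7435} = 0.953247
N(−d₁) = 0.645673,  N(−d₂) = 0.736109
Put price V = K·e^{−rT}·N(−d₂) − S·N(−d₁) = 51.756908 − 39.883215 = 11.873693
Δ = −N(−d₁) = -0.645673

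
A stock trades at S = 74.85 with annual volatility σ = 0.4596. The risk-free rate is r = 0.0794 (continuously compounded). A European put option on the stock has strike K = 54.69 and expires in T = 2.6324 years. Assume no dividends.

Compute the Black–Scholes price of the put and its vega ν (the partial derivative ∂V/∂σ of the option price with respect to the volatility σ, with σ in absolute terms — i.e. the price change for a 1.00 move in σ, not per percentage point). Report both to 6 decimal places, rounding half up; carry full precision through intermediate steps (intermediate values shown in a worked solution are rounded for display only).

σ√T = 0.4596·√2.6324 = 0.745686
d₁ = (ln(S/K) + (r+σ²/2)T) / (σ√T) = (ln(74.85/54.69) + (0.0794+0.4596²/2)·2.6324) / 0.745686 = (0.313805 + 0.487036) / 0.745686 = 1.073966
d₂ = d₁ − σ√T = 1.073966 − 0.745686 = 0.328280
e^{−rT} = e^{−0.0794·2.6324} = 0.811385
N(−d₁) = 0.141419,  N(−d₂) = 0.371350
Put price V = K·e^{−rT}·N(−d₂) − S·N(−d₁) = 16.478519 − 10.585205 = 5.893315
φ(d₁) = (1/√(2π))·e^{−d₁²/2} = 0.224105
ν = S·φ(d₁)·√T = 27.215694

price = 5.893315
ν = 27.215694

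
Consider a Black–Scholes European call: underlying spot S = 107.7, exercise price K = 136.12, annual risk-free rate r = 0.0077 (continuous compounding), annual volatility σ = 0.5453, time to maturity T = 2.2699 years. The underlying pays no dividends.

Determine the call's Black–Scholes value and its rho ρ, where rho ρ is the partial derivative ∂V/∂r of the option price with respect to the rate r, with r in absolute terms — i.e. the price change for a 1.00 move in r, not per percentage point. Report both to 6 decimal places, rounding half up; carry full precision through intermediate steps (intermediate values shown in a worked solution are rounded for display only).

price = 26.705909
ρ = 75.899805

σ√T = 0.5453·√2.2699 = 0.821559
d₁ = (ln(S/K) + (r+σ²/2)T) / (σ√T) = (ln(107.7/136.12) + (0.0077+0.5453²/2)·2.2699) / 0.821559 = (-0.234187 + 0.354958) / 0.821559 = 0.147002
d₂ = d₁ − σ√T = 0.147002 − 0.821559 = -0.674557
e^{−rT} = e^{−0.0077·2.2699} = 0.982674
N(d₁) = 0.558435,  N(d₂) = 0.249979
Call price V = S·N(d₁) − K·e^{−rT}·N(d₂) = 60.143419 − 33.437510 = 26.705909
ρ = K·T·e^{−rT}·N(d₂) = 75.899805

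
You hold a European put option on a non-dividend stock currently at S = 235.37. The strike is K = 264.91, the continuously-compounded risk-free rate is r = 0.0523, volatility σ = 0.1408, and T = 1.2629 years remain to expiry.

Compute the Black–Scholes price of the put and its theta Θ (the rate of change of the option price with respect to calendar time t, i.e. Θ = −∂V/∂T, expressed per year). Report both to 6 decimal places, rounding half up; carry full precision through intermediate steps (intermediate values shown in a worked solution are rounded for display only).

price = 22.363027
Θ = 2.842372

σ√T = 0.1408·√1.2629 = 0.158229
d₁ = (ln(S/K) + (r+σ²/2)T) / (σ√T) = (ln(235.37/264.91) + (0.0523+0.1408²/2)·1.2629) / 0.158229 = (-0.118231 + 0.078568) / 0.158229 = -0.250671
d₂ = d₁ − σ√T = -0.250671 − 0.158229 = -0.408900
e^{−rT} = e^{−0.0523·1.2629} = 0.936084
N(−d₁) = 0.598966,  N(−d₂) = 0.658693
Put price V = K·e^{−rT}·N(−d₂) − S·N(−d₁) = 163.341566 − 140.978539 = 22.363027
φ(d₁) = (1/√(2π))·e^{−d₁²/2} = 0.386603
Θ = −S·φ(d₁)·σ/(2√T) + r·K·e^{−rT}·N(−d₂) = −5.700392 + 8.542764 = 2.842372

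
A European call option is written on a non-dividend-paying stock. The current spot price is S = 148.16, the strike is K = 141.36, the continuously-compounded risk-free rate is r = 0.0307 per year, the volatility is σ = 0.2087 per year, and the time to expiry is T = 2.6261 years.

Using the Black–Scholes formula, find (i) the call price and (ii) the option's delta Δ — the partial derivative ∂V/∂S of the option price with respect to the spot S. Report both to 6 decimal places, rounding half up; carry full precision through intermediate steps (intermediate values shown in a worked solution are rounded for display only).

price = 28.879385
Δ = 0.707605

σ√T = 0.2087·√2.6261 = 0.338203
d₁ = (ln(S/K) + (r+σ²/2)T) / (σ√T) = (ln(148.16/141.36) + (0.0307+0.2087²/2)·2.6261) / 0.338203 = (0.046983 + 0.137812) / 0.338203 = 0.546402
d₂ = d₁ − σ√T = 0.546402 − 0.338203 = 0.208198
e^{−rT} = e^{−0.0307·2.6261} = 0.922543
N(d₁) = 0.707605,  N(d₂) = 0.582463
Call price V = S·N(d₁) − K·e^{−rT}·N(d₂) = 104.838776 − 75.959391 = 28.879385
Δ = N(d₁) = 0.707605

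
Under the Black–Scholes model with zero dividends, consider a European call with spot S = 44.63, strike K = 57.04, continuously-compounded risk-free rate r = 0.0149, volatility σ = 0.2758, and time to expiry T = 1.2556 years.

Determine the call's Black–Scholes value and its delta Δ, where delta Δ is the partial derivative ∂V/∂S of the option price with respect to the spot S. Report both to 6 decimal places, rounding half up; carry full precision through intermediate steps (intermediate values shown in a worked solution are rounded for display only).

price = 2.070917
Δ = 0.281352

σ√T = 0.2758·√1.2556 = 0.309044
d₁ = (ln(S/K) + (r+σ²/2)T) / (σ√T) = (ln(44.63/57.04) + (0.0149+0.2758²/2)·1.2556) / 0.309044 = (-0.245346 + 0.066462) / 0.309044 = -0.578831
d₂ = d₁ − σ√T = -0.578831 − 0.309044 = -0.887875
e^{−rT} = e^{−0.0149·1.2556} = 0.981465
N(d₁) = 0.281352,  N(d₂) = 0.187304
Call price V = S·N(d₁) − K·e^{−rT}·N(d₂) = 12.556724 − 10.485806 = 2.070917
Δ = N(d₁) = 0.281352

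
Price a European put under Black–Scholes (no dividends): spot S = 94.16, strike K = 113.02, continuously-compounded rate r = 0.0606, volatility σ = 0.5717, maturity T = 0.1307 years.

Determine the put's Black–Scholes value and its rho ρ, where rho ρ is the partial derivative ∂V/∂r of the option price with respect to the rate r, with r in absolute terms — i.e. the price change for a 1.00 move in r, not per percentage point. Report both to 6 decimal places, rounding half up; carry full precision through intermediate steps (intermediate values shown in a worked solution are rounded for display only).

price = 20.317353
ρ = -12.142164

σ√T = 0.5717·√0.1307 = 0.206684
d₁ = (ln(S/K) + (r+σ²/2)T) / (σ√T) = (ln(94.16/113.02) + (0.0606+0.5717²/2)·0.1307) / 0.206684 = (-0.182569 + 0.029279) / 0.206684 = -0.741664
d₂ = d₁ − σ√T = -0.741664 − 0.206684 = -0.948348
e^{−rT} = e^{−0.0606·0.1307} = 0.992111
N(−d₁) = 0.770855,  N(−d₂) = 0.828524
Put price V = K·e^{−rT}·N(−d₂) − S·N(−d₁) = 92.901027 − 72.583674 = 20.317353
ρ = −K·T·e^{−rT}·N(−d₂) = -12.142164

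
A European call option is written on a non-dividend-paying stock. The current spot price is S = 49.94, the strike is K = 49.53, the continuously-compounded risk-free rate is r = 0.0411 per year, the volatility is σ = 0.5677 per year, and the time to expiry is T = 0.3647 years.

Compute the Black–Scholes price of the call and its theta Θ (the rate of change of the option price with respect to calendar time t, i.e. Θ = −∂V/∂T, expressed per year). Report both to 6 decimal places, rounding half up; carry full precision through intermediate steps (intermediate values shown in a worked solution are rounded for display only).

price = 7.307746
Θ = -10.020244

σ√T = 0.5677·√0.3647 = 0.342836
d₁ = (ln(S/K) + (r+σ²/2)T) / (σ√T) = (ln(49.94/49.53) + (0.0411+0.5677²/2)·0.3647) / 0.342836 = (0.008244 + 0.073758) / 0.342836 = 0.239185
d₂ = d₁ − σ√T = 0.239185 − 0.342836 = -0.103651
e^{−rT} = e^{−0.0411·0.3647} = 0.985123
N(d₁) = 0.594519,  N(d₂) = 0.458723
Call price V = S·N(d₁) − K·e^{−rT}·N(d₂) = 29.690274 − 22.382528 = 7.307746
φ(d₁) = (1/√(2π))·e^{−d₁²/2} = 0.387692
Θ = −S·φ(d₁)·σ/(2√T) − r·K·e^{−rT}·N(d₂) = −9.100322 − 0.919922 = -10.020244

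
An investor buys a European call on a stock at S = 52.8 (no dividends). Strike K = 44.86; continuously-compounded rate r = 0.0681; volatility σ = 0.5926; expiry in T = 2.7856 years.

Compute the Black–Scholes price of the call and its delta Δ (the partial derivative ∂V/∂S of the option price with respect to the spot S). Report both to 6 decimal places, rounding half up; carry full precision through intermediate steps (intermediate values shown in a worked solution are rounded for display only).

price = 25.861153
Δ = 0.802642

σ√T = 0.5926·√2.7856 = 0.989056
d₁ = (ln(S/K) + (r+σ²/2)T) / (σ√T) = (ln(52.8/44.86) + (0.0681+0.5926²/2)·2.7856) / 0.989056 = (0.162965 + 0.678816) / 0.989056 = 0.851094
d₂ = d₁ − σ√T = 0.851094 − 0.989056 = -0.137962
e^{−rT} = e^{−0.0681·2.7856} = 0.827208
N(d₁) = 0.802642,  N(d₂) = 0.445135
Call price V = S·N(d₁) − K·e^{−rT}·N(d₂) = 42.379472 − 16.518319 = 25.861153
Δ = N(d₁) = 0.802642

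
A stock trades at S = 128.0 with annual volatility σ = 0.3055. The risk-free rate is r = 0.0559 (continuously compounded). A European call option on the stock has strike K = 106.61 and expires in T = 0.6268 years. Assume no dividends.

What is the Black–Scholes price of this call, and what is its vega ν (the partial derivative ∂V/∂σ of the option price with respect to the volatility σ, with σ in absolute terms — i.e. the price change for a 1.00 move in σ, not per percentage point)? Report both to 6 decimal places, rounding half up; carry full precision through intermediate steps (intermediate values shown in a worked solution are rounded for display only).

price = 27.832118
ν = 23.986317

σ√T = 0.3055·√0.6268 = 0.241866
d₁ = (ln(S/K) + (r+σ²/2)T) / (σ√T) = (ln(128.0/106.61) + (0.0559+0.3055²/2)·0.6268) / 0.241866 = (0.182853 + 0.064288) / 0.241866 = 1.021807
d₂ = d₁ − σ√T = 1.021807 − 0.241866 = 0.779940
e^{−rT} = e^{−0.0559·0.6268} = 0.965569
N(d₁) = 0.846564,  N(d₂) = 0.782287
Call price V = S·N(d₁) − K·e^{−rT}·N(d₂) = 108.360162 − 80.528044 = 27.832118
φ(d₁) = (1/√(2π))·e^{−d₁²/2} = 0.236695
ν = S·φ(d₁)·√T = 23.986317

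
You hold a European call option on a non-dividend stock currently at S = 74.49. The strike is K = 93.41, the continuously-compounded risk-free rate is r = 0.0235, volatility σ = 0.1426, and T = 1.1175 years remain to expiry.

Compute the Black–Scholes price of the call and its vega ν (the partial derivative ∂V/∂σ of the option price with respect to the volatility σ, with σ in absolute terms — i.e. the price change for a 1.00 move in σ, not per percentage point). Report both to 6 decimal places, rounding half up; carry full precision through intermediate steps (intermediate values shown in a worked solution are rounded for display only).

σ√T = 0.1426·√1.1175 = 0.150745
d₁ = (ln(S/K) + (r+σ²/2)T) / (σ√T) = (ln(74.49/93.41) + (0.0235+0.1426²/2)·1.1175) / 0.150745 = (-0.226334 + 0.037623) / 0.150745 = -1.251850
d₂ = d₁ − σ√T = -1.251850 − 0.150745 = -1.402595
e^{−rT} = e^{−0.0235·1.1175} = 0.974081
N(d₁) = 0.105312,  N(d₂) = 0.080369
Call price V = S·N(d₁) − K·e^{−rT}·N(d₂) = 7.844717 − 7.312673 = 0.532044
φ(d₁) = (1/√(2π))·e^{−d₁²/2} = 0.182227
ν = S·φ(d₁)·√T = 14.349423

price = 0.532044
ν = 14.349423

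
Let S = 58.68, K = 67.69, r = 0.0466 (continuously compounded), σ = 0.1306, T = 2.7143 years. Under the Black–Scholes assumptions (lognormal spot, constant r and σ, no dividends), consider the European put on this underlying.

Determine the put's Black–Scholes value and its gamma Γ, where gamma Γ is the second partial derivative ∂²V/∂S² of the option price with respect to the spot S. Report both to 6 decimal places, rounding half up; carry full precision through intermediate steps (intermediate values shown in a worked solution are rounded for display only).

σ√T = 0.1306·√2.7143 = 0.215165
d₁ = (ln(S/K) + (r+σ²/2)T) / (σ√T) = (ln(58.68/67.69) + (0.0466+0.1306²/2)·2.7143) / 0.215165 = (-0.142840 + 0.149634) / 0.215165 = 0.031580
d₂ = d₁ − σ√T = 0.031580 − 0.215165 = -0.183585
e^{−rT} = e^{−0.0466·2.7143} = 0.881186
N(−d₁) = 0.487404,  N(−d₂) = 0.572831
Put price V = K·e^{−rT}·N(−d₂) − S·N(−d₁) = 34.167907 − 28.600838 = 5.567069
φ(d₁) = (1/√(2π))·e^{−d₁²/2} = 0.398743
Γ = φ(d₁) / (S·σ·√T) = 0.031581

price = 5.567069
Γ = 0.031581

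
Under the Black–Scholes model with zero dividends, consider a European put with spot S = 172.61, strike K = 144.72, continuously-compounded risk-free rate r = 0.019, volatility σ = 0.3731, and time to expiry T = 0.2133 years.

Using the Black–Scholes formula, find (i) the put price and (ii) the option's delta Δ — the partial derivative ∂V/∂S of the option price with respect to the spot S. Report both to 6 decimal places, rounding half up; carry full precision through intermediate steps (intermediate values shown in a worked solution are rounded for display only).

σ√T = 0.3731·√0.2133 = 0.172314
d₁ = (ln(S/K) + (r+σ²/2)T) / (σ√T) = (ln(172.61/144.72) + (0.019+0.3731²/2)·0.2133) / 0.172314 = (0.176234 + 0.018899) / 0.172314 = 1.132424
d₂ = d₁ − σ√T = 1.132424 − 0.172314 = 0.960110
e^{−rT} = e^{−0.019·0.2133} = 0.995956
N(−d₁) = 0.128728,  N(−d₂) = 0.168500
Put price V = K·e^{−rT}·N(−d₂) − S·N(−d₁) = 24.286668 − 22.219742 = 2.066926
Δ = −N(−d₁) = -0.128728

price = 2.066926
Δ = -0.128728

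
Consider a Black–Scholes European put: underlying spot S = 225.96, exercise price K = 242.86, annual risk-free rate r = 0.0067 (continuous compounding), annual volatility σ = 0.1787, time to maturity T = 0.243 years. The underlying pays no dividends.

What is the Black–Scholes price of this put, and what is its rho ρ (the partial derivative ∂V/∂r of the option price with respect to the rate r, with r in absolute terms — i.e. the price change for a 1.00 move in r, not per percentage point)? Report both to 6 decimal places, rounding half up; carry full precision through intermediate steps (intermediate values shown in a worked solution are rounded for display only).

price = 18.980726
ρ = -47.180144

σ√T = 0.1787·√0.243 = 0.088090
d₁ = (ln(S/K) + (r+σ²/2)T) / (σ√T) = (ln(225.96/242.86) + (0.0067+0.1787²/2)·0.243) / 0.088090 = (-0.072127 + 0.005508) / 0.088090 = -0.756260
d₂ = d₁ − σ√T = -0.756260 − 0.088090 = -0.844350
e^{−rT} = e^{−0.0067·0.243} = 0.998373
N(−d₁) = 0.775253,  N(−d₂) = 0.800763
Put price V = K·e^{−rT}·N(−d₂) − S·N(−d₁) = 194.156971 − 175.176245 = 18.980726
ρ = −K·T·e^{−rT}·N(−d₂) = -47.180144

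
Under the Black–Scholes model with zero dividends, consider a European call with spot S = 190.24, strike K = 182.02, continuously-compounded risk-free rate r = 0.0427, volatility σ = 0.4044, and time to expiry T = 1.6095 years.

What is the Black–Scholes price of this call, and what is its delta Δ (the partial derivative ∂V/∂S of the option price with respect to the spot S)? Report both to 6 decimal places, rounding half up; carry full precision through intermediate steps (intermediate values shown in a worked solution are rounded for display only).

σ√T = 0.4044·√1.6095 = 0.513046
d₁ = (ln(S/K) + (r+σ²/2)T) / (σ√T) = (ln(190.24/182.02) + (0.0427+0.4044²/2)·1.6095) / 0.513046 = (0.044170 + 0.200334) / 0.513046 = 0.476573
d₂ = d₁ − σ√T = 0.476573 − 0.513046 = -0.036474
e^{−rT} = e^{−0.0427·1.6095} = 0.933583
N(d₁) = 0.683167,  N(d₂) = 0.485452
Call price V = S·N(d₁) − K·e^{−rT}·N(d₂) = 129.965637 − 82.493259 = 47.472378
Δ = N(d₁) = 0.683167

price = 47.472378
Δ = 0.683167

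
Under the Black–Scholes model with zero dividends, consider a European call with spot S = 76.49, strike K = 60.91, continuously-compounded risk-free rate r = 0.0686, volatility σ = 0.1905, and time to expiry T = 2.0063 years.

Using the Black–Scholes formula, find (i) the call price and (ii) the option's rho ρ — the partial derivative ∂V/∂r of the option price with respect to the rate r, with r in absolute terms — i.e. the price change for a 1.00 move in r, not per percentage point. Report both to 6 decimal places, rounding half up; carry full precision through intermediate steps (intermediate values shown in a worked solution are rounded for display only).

price = 24.104282
ρ = 94.630162

σ√T = 0.1905·√2.0063 = 0.269832
d₁ = (ln(S/K) + (r+σ²/2)T) / (σ√T) = (ln(76.49/60.91) + (0.0686+0.1905²/2)·2.0063) / 0.269832 = (0.227763 + 0.174037) / 0.269832 = 1.489074
d₂ = d₁ − σ√T = 1.489074 − 0.269832 = 1.219243
e^{−rT} = e^{−0.0686·2.0063} = 0.871419
N(d₁) = 0.931766,  N(d₂) = 0.888624
Call price V = S·N(d₁) − K·e^{−rT}·N(d₂) = 71.270789 − 47.166507 = 24.104282
ρ = K·T·e^{−rT}·N(d₂) = 94.630162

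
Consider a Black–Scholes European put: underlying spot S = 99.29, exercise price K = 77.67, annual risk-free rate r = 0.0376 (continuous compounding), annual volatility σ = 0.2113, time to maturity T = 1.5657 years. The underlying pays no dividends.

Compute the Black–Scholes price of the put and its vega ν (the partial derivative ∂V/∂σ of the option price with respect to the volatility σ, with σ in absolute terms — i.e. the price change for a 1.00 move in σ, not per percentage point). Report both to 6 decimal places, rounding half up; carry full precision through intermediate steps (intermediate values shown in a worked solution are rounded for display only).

σ√T = 0.2113·√1.5657 = 0.264395
d₁ = (ln(S/K) + (r+σ²/2)T) / (σ√T) = (ln(99.29/77.67) + (0.0376+0.2113²/2)·1.5657) / 0.264395 = (0.245576 + 0.093823) / 0.264395 = 1.283678
d₂ = d₁ − σ√T = 1.283678 − 0.264395 = 1.019283
e^{−rT} = e^{−0.0376·1.5657} = 0.942829
N(−d₁) = 0.099627,  N(−d₂) = 0.154034
Put price V = K·e^{−rT}·N(−d₂) − S·N(−d₁) = 11.279861 − 9.891992 = 1.387869
φ(d₁) = (1/√(2π))·e^{−d₁²/2} = 0.175020
ν = S·φ(d₁)·√T = 21.744435

price = 1.387869
ν = 21.744435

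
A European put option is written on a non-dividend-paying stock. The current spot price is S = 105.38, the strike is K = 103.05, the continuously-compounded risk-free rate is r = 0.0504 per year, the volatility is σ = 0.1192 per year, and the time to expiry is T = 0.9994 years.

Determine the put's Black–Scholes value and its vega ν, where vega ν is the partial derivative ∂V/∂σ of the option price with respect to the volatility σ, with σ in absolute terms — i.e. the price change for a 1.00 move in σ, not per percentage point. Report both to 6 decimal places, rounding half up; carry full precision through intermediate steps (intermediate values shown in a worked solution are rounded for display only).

σ√T = 0.1192·√0.9994 = 0.119164
d₁ = (ln(S/K) + (r+σ²/2)T) / (σ√T) = (ln(105.38/103.05) + (0.0504+0.1192²/2)·0.9994) / 0.119164 = (0.022359 + 0.057470) / 0.119164 = 0.669902
d₂ = d₁ − σ√T = 0.669902 − 0.119164 = 0.550738
e^{−rT} = e^{−0.0504·0.9994} = 0.950878
N(−d₁) = 0.251460,  N(−d₂) = 0.290907
Put price V = K·e^{−rT}·N(−d₂) − S·N(−d₁) = 28.505350 − 26.498864 = 2.006486
φ(d₁) = (1/√(2π))·e^{−d₁²/2} = 0.318758
ν = S·φ(d₁)·√T = 33.580643

price = 2.006486
ν = 33.580643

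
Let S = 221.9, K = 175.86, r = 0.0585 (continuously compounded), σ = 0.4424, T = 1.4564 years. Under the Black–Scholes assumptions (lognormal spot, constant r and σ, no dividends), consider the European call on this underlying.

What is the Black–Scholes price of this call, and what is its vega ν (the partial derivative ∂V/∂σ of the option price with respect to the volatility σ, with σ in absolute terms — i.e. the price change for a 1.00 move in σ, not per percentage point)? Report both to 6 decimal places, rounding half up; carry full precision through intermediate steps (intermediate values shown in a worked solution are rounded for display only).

price = 77.260453
ν = 73.676310

σ√T = 0.4424·√1.4564 = 0.533895
d₁ = (ln(S/K) + (r+σ²/2)T) / (σ√T) = (ln(221.9/175.86) + (0.0585+0.4424²/2)·1.4564) / 0.533895 = (0.232539 + 0.227721) / 0.533895 = 0.862080
d₂ = d₁ − σ√T = 0.862080 − 0.533895 = 0.328185
e^{−rT} = e^{−0.0585·1.4564} = 0.918329
N(d₁) = 0.805678,  N(d₂) = 0.628614
Call price V = S·N(d₁) − K·e^{−rT}·N(d₂) = 178.779993 − 101.519540 = 77.260453
φ(d₁) = (1/√(2π))·e^{−d₁²/2} = 0.275125
ν = S·φ(d₁)·√T = 73.676310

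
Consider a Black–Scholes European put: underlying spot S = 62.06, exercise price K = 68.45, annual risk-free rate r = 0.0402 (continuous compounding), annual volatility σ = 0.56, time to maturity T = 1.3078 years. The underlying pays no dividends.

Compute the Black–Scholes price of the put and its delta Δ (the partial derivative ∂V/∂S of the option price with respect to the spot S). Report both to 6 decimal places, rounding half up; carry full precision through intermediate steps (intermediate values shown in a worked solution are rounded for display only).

σ√T = 0.56·√1.3078 = 0.640411
d₁ = (ln(S/K) + (r+σ²/2)T) / (σ√T) = (ln(62.06/68.45) + (0.0402+0.56²/2)·1.3078) / 0.640411 = (-0.098002 + 0.257637) / 0.640411 = 0.249269
d₂ = d₁ − σ√T = 0.249269 − 0.640411 = -0.391142
e^{−rT} = e^{−0.0402·1.3078} = 0.948785
N(−d₁) = 0.401576,  N(−d₂) = 0.652154
Put price V = K·e^{−rT}·N(−d₂) − S·N(−d₁) = 42.353668 − 24.921824 = 17.431845
Δ = −N(−d₁) = -0.401576

price = 17.431845
Δ = -0.401576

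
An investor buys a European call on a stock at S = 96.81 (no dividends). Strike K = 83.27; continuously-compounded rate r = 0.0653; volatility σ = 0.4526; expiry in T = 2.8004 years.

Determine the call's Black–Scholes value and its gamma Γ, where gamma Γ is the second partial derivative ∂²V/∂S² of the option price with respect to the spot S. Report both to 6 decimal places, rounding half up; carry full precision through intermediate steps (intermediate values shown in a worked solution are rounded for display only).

price = 40.448811
Γ = 0.003890

σ√T = 0.4526·√2.8004 = 0.757399
d₁ = (ln(S/K) + (r+σ²/2)T) / (σ√T) = (ln(96.81/83.27) + (0.0653+0.4526²/2)·2.8004) / 0.757399 = (0.150662 + 0.469693) / 0.757399 = 0.819059
d₂ = d₁ − σ√T = 0.819059 − 0.757399 = 0.061661
e^{−rT} = e^{−0.0653·2.8004} = 0.832880
N(d₁) = 0.793624,  N(d₂) = 0.524583
Call price V = S·N(d₁) − K·e^{−rT}·N(d₂) = 76.830712 − 36.381901 = 40.448811
φ(d₁) = (1/√(2π))·e^{−d₁²/2} = 0.285256
Γ = φ(d₁) / (S·σ·√T) = 0.003890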